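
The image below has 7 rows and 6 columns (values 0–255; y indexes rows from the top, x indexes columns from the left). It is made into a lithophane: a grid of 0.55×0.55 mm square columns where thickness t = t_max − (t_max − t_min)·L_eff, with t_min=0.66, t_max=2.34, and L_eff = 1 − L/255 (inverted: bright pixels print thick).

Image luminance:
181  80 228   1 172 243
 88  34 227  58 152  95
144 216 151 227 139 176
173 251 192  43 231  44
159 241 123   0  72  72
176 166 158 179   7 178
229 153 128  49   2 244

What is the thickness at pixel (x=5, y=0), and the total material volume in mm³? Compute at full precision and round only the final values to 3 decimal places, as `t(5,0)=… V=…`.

t(5,0)=2.261 V=20.108

span = t_max - t_min = 2.34 - 0.66 = 1.680
L(5,0) = 243, L_eff = 1 - 243/255 = 0.047059 (inverted)
t(5,0) = 2.34 - 1.680·0.047059 = 2.261
Σt over all 7·6 pixels = 66.472
V = pitch²·Σt = 0.55²·66.472 = 20.108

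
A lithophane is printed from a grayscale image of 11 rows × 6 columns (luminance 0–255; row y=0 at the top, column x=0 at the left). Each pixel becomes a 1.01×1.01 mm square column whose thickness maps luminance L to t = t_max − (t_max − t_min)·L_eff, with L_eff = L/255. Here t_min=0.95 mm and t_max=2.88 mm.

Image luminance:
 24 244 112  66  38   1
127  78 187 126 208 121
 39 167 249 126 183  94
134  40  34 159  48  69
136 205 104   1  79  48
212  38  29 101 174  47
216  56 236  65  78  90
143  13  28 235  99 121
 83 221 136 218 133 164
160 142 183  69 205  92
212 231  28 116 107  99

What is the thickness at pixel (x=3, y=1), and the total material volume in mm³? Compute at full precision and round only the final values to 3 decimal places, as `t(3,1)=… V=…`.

span = t_max - t_min = 2.88 - 0.95 = 1.930
L(3,1) = 126, L_eff = 126/255 = 0.494118
t(3,1) = 2.88 - 1.930·0.494118 = 1.926
Σt over all 11·6 pixels = 1112143/8500 ≈ 130.8403529
V = pitch²·Σt = 1.01²·1112143/8500 = 133.470

t(3,1)=1.926 V=133.470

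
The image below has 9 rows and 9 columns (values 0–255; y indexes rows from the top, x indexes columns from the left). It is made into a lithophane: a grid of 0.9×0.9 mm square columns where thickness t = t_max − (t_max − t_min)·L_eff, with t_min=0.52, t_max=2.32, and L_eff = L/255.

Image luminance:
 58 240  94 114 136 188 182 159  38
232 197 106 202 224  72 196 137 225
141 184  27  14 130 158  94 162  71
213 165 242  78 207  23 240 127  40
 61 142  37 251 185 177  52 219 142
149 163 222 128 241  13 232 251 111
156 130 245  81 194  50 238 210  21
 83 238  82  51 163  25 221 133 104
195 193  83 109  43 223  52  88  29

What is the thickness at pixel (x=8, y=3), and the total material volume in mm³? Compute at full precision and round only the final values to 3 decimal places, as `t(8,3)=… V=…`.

t(8,3)=2.038 V=87.423

span = t_max - t_min = 2.32 - 0.52 = 1.800
L(8,3) = 40, L_eff = 40/255 = 0.156863
t(8,3) = 2.32 - 1.800·0.156863 = 2.038
Σt over all 9·9 pixels = 9174/85 ≈ 107.9294118
V = pitch²·Σt = 0.9²·9174/85 = 87.423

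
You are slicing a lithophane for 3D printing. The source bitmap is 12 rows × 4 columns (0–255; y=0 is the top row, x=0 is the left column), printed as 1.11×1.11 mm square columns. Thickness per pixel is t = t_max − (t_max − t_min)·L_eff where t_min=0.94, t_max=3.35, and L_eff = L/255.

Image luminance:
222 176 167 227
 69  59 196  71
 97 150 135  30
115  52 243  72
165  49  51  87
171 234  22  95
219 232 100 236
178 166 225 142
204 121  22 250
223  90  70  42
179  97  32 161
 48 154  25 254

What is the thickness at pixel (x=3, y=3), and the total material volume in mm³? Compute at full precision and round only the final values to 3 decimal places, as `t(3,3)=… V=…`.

t(3,3)=2.670 V=123.305

span = t_max - t_min = 3.35 - 0.94 = 2.410
L(3,3) = 72, L_eff = 72/255 = 0.282353
t(3,3) = 3.35 - 2.410·0.282353 = 2.670
Σt over all 12·4 pixels = 102079/1020 ≈ 100.0774510
V = pitch²·Σt = 1.11²·102079/1020 = 123.305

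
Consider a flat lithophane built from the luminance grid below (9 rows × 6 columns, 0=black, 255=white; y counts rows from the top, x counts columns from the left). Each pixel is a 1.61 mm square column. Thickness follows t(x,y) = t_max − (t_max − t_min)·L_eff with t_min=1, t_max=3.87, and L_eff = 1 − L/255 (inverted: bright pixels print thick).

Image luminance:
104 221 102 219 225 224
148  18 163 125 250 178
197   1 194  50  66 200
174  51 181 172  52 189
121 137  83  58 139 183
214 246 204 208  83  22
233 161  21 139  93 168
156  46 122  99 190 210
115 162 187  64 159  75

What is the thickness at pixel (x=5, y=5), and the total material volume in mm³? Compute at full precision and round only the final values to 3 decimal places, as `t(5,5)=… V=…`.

span = t_max - t_min = 3.87 - 1 = 2.870
L(5,5) = 22, L_eff = 1 - 22/255 = 0.913725 (inverted)
t(5,5) = 3.87 - 2.870·0.913725 = 1.248
Σt over all 9·6 pixels = 593129/4250 ≈ 139.5597647
V = pitch²·Σt = 1.61²·593129/4250 = 361.753

t(5,5)=1.248 V=361.753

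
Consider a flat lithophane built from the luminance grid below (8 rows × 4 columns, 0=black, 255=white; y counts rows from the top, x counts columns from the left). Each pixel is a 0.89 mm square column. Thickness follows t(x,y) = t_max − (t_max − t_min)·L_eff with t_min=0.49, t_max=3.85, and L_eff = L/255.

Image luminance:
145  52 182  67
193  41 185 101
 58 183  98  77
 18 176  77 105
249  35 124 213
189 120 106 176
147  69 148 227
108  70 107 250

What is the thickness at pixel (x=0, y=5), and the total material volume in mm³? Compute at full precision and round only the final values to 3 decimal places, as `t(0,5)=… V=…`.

t(0,5)=1.360 V=54.836

span = t_max - t_min = 3.85 - 0.49 = 3.360
L(0,5) = 189, L_eff = 189/255 = 0.741176
t(0,5) = 3.85 - 3.360·0.741176 = 1.360
Σt over all 8·4 pixels = 147112/2125 ≈ 69.2291765
V = pitch²·Σt = 0.89²·147112/2125 = 54.836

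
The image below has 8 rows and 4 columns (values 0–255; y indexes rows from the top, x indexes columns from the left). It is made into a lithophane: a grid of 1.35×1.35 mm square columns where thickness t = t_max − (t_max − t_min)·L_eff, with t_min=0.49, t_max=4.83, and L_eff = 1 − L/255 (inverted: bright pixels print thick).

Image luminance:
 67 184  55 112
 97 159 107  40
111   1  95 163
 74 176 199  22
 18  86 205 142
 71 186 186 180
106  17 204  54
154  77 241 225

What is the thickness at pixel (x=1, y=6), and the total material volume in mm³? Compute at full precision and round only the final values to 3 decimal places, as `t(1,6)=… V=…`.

span = t_max - t_min = 4.83 - 0.49 = 4.340
L(1,6) = 17, L_eff = 1 - 17/255 = 0.933333 (inverted)
t(1,6) = 4.83 - 4.340·0.933333 = 0.779
Σt over all 8·4 pixels = 513779/6375 ≈ 80.5927843
V = pitch²·Σt = 1.35²·513779/6375 = 146.880

t(1,6)=0.779 V=146.880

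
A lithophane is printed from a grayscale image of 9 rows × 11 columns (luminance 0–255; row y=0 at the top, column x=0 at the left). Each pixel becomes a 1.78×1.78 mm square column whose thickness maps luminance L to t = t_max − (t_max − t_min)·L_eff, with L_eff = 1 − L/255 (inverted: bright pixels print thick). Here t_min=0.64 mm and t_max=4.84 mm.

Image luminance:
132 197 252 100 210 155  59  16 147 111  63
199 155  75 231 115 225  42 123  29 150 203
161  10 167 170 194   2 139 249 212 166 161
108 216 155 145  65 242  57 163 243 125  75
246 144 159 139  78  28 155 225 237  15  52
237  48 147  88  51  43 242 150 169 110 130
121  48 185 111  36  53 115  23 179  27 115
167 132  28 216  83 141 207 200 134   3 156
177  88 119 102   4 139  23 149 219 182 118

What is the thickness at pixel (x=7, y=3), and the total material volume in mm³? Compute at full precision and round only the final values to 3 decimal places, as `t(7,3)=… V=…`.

span = t_max - t_min = 4.84 - 0.64 = 4.200
L(7,3) = 163, L_eff = 1 - 163/255 = 0.360784 (inverted)
t(7,3) = 4.84 - 4.200·0.360784 = 3.325
Σt over all 9·11 pixels = 117277/425 ≈ 275.9458824
V = pitch²·Σt = 1.78²·117277/425 = 874.307

t(7,3)=3.325 V=874.307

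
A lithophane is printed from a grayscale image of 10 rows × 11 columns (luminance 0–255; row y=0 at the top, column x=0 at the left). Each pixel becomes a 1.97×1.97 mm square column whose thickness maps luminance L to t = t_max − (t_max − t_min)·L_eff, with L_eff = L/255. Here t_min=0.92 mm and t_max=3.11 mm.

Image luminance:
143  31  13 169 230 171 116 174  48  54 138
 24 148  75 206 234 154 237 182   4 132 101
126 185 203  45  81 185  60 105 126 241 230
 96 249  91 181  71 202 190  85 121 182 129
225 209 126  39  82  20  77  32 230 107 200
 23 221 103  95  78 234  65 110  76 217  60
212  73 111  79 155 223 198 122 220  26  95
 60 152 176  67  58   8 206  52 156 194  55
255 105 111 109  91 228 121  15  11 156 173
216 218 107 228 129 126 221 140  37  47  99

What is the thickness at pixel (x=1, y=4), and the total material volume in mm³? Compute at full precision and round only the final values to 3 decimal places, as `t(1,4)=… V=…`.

t(1,4)=1.315 V=853.102

span = t_max - t_min = 3.11 - 0.92 = 2.190
L(1,4) = 209, L_eff = 209/255 = 0.819608
t(1,4) = 3.11 - 2.190·0.819608 = 1.315
Σt over all 10·11 pixels = 467119/2125 ≈ 219.8207059
V = pitch²·Σt = 1.97²·467119/2125 = 853.102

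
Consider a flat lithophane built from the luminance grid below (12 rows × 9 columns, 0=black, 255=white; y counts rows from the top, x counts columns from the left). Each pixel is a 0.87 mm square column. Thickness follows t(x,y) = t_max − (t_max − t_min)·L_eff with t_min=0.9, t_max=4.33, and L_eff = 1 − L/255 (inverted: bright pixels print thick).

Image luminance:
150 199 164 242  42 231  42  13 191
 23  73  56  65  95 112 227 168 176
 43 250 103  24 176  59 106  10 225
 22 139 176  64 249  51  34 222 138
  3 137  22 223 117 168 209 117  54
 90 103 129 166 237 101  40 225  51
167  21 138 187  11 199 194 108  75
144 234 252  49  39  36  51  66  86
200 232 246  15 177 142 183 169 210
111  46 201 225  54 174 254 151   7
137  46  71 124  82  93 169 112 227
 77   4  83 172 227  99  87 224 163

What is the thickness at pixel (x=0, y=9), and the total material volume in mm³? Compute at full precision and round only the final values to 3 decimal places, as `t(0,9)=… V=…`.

t(0,9)=2.393 V=212.063

span = t_max - t_min = 4.33 - 0.9 = 3.430
L(0,9) = 111, L_eff = 1 - 111/255 = 0.564706 (inverted)
t(0,9) = 4.33 - 3.430·0.564706 = 2.393
Σt over all 12·9 pixels = 7144429/25500 ≈ 280.1736863
V = pitch²·Σt = 0.87²·7144429/25500 = 212.063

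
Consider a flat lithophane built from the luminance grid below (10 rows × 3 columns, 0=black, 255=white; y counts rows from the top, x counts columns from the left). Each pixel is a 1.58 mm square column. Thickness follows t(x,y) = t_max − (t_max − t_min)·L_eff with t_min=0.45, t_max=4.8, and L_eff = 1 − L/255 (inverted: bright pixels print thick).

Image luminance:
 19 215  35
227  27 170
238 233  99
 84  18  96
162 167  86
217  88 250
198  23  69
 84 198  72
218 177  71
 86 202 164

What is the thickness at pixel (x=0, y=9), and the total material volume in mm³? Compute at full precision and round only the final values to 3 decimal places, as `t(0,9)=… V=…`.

t(0,9)=1.917 V=203.746

span = t_max - t_min = 4.8 - 0.45 = 4.350
L(0,9) = 86, L_eff = 1 - 86/255 = 0.662745 (inverted)
t(0,9) = 4.8 - 4.350·0.662745 = 1.917
Σt over all 10·3 pixels = 138747/1700 ≈ 81.6158824
V = pitch²·Σt = 1.58²·138747/1700 = 203.746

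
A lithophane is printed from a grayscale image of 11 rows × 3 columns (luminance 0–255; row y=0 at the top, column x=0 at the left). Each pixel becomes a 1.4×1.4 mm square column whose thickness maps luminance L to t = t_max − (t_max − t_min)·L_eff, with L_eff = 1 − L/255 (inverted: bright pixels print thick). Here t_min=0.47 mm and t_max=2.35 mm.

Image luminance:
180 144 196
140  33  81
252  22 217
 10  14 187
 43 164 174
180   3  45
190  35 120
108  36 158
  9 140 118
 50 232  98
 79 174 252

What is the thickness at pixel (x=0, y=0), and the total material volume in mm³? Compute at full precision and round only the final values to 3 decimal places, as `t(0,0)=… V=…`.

span = t_max - t_min = 2.35 - 0.47 = 1.880
L(0,0) = 180, L_eff = 1 - 180/255 = 0.294118 (inverted)
t(0,0) = 2.35 - 1.880·0.294118 = 1.797
Σt over all 11·3 pixels = 1125697/25500 ≈ 44.1449804
V = pitch²·Σt = 1.4²·1125697/25500 = 86.524

t(0,0)=1.797 V=86.524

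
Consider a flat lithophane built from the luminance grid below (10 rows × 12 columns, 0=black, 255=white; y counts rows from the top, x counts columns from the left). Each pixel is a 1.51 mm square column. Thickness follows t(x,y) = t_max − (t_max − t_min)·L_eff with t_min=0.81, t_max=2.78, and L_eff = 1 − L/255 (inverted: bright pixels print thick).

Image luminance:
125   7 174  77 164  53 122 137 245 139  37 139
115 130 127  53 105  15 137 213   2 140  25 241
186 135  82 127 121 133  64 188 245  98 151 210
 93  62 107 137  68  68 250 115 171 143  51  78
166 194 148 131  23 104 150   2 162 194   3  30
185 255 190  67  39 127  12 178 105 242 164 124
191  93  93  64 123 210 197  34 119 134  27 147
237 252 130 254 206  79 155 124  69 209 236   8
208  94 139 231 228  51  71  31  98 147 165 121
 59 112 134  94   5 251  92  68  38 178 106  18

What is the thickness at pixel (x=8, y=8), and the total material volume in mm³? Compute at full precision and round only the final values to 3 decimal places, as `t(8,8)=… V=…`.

t(8,8)=1.567 V=484.616

span = t_max - t_min = 2.78 - 0.81 = 1.970
L(8,8) = 98, L_eff = 1 - 98/255 = 0.615686 (inverted)
t(8,8) = 2.78 - 1.970·0.615686 = 1.567
Σt over all 10·12 pixels = 541981/2550 ≈ 212.5415686
V = pitch²·Σt = 1.51²·541981/2550 = 484.616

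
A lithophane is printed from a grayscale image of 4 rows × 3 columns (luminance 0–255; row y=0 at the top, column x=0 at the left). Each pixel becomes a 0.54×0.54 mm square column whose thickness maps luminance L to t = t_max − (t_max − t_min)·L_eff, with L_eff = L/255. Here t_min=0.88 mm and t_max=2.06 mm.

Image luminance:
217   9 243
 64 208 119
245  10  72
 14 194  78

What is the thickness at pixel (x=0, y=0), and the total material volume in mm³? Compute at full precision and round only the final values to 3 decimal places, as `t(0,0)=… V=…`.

t(0,0)=1.056 V=5.221

span = t_max - t_min = 2.06 - 0.88 = 1.180
L(0,0) = 217, L_eff = 217/255 = 0.850980
t(0,0) = 2.06 - 1.180·0.850980 = 1.056
Σt over all 4·3 pixels = 76091/4250 ≈ 17.9037647
V = pitch²·Σt = 0.54²·76091/4250 = 5.221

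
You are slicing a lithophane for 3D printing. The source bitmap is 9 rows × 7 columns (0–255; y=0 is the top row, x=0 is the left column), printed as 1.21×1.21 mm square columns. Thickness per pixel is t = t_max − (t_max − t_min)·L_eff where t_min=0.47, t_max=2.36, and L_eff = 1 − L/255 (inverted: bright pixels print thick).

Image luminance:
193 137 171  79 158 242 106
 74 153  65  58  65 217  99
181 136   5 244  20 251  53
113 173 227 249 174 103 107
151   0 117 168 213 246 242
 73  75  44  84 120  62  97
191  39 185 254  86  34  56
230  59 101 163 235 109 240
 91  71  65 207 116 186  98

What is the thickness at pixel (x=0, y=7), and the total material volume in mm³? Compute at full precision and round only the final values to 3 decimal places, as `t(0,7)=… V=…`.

t(0,7)=2.175 V=134.082

span = t_max - t_min = 2.36 - 0.47 = 1.890
L(0,7) = 230, L_eff = 1 - 230/255 = 0.098039 (inverted)
t(0,7) = 2.36 - 1.890·0.098039 = 2.175
Σt over all 9·7 pixels = 194607/2125 ≈ 91.5797647
V = pitch²·Σt = 1.21²·194607/2125 = 134.082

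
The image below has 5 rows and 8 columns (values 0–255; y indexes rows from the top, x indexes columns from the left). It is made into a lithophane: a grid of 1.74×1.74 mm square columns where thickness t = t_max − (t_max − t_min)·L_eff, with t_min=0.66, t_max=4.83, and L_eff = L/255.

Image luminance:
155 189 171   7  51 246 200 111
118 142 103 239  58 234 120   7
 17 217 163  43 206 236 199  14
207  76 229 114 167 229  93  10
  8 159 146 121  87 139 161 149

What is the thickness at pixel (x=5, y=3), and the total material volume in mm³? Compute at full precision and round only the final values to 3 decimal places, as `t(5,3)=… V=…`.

span = t_max - t_min = 4.83 - 0.66 = 4.170
L(5,3) = 229, L_eff = 229/255 = 0.898039
t(5,3) = 4.83 - 4.170·0.898039 = 1.085
Σt over all 5·8 pixels = 899801/8500 ≈ 105.8589412
V = pitch²·Σt = 1.74²·899801/8500 = 320.499

t(5,3)=1.085 V=320.499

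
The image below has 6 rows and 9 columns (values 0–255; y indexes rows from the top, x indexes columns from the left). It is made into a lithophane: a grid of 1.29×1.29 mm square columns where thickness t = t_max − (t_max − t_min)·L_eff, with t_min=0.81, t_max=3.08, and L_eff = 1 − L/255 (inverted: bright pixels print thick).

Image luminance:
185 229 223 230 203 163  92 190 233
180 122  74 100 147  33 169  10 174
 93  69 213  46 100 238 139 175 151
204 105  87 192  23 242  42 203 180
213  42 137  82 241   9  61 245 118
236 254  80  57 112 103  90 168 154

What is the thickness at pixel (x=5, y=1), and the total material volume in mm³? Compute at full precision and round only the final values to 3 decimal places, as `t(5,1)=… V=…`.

span = t_max - t_min = 3.08 - 0.81 = 2.270
L(5,1) = 33, L_eff = 1 - 33/255 = 0.870588 (inverted)
t(5,1) = 3.08 - 2.270·0.870588 = 1.104
Σt over all 6·9 pixels = 2854417/25500 ≈ 111.9379216
V = pitch²·Σt = 1.29²·2854417/25500 = 186.276

t(5,1)=1.104 V=186.276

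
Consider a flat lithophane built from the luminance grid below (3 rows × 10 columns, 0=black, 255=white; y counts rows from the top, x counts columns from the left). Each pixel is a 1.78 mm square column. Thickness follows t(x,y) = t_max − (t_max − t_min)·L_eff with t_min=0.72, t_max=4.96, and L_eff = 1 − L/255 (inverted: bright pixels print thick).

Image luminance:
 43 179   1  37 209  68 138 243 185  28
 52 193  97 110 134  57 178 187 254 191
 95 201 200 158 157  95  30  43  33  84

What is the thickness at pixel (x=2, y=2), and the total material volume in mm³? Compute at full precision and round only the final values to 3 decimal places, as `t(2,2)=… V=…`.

t(2,2)=4.045 V=262.309

span = t_max - t_min = 4.96 - 0.72 = 4.240
L(2,2) = 200, L_eff = 1 - 200/255 = 0.215686 (inverted)
t(2,2) = 4.96 - 4.240·0.215686 = 4.045
Σt over all 3·10 pixels = 105556/1275 ≈ 82.7890196
V = pitch²·Σt = 1.78²·105556/1275 = 262.309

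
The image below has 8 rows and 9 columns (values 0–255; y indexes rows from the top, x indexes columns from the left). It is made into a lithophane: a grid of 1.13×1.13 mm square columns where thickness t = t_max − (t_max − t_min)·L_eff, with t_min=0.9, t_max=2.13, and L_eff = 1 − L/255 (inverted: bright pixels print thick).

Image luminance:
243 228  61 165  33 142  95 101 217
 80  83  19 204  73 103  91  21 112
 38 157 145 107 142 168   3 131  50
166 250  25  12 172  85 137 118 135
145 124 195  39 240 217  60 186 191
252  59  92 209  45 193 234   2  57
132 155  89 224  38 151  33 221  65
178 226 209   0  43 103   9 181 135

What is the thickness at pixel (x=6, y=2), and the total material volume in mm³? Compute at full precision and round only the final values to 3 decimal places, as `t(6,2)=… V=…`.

span = t_max - t_min = 2.13 - 0.9 = 1.230
L(6,2) = 3, L_eff = 1 - 3/255 = 0.988235 (inverted)
t(6,2) = 2.13 - 1.230·0.988235 = 0.914
Σt over all 8·9 pixels = 228351/2125 ≈ 107.4592941
V = pitch²·Σt = 1.13²·228351/2125 = 137.215

t(6,2)=0.914 V=137.215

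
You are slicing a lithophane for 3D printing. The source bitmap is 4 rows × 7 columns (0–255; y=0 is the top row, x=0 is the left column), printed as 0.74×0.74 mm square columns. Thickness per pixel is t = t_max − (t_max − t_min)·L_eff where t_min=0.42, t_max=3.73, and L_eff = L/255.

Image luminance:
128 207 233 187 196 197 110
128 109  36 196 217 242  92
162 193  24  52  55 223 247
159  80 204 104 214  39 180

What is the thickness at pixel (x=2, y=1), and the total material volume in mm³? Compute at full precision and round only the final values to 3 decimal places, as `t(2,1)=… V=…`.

span = t_max - t_min = 3.73 - 0.42 = 3.310
L(2,1) = 36, L_eff = 36/255 = 0.141176
t(2,1) = 3.73 - 3.310·0.141176 = 3.263
Σt over all 4·7 pixels = 634193/12750 ≈ 49.7406275
V = pitch²·Σt = 0.74²·634193/12750 = 27.238

t(2,1)=3.263 V=27.238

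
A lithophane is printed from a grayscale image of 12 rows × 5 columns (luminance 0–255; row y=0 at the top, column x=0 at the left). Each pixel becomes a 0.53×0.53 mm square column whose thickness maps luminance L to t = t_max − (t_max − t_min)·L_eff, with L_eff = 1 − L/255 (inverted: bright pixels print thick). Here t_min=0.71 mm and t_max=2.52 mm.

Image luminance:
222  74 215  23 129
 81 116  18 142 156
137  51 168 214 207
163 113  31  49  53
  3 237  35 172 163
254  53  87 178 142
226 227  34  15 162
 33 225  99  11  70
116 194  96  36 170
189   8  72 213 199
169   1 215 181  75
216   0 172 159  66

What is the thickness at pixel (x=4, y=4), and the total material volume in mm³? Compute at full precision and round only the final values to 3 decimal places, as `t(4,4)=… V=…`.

t(4,4)=1.867 V=26.591

span = t_max - t_min = 2.52 - 0.71 = 1.810
L(4,4) = 163, L_eff = 1 - 163/255 = 0.360784 (inverted)
t(4,4) = 2.52 - 1.810·0.360784 = 1.867
Σt over all 12·5 pixels = 160929/1700 ≈ 94.6641176
V = pitch²·Σt = 0.53²·160929/1700 = 26.591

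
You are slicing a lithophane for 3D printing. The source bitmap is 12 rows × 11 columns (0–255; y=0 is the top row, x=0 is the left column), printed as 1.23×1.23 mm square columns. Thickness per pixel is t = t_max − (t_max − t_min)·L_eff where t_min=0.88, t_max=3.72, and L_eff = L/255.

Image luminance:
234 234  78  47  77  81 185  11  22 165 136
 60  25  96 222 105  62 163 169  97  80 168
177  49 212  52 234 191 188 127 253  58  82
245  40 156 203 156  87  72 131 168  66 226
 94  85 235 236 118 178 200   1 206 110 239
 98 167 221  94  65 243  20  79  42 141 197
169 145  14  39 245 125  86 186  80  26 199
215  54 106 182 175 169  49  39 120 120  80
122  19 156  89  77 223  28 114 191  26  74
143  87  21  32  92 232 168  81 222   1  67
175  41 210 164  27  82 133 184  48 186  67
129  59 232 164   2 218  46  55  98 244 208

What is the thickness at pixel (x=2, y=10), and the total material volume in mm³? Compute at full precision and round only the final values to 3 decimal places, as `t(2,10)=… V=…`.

span = t_max - t_min = 3.72 - 0.88 = 2.840
L(2,10) = 210, L_eff = 210/255 = 0.823529
t(2,10) = 3.72 - 2.840·0.823529 = 1.381
Σt over all 12·11 pixels = 654877/2125 ≈ 308.1774118
V = pitch²·Σt = 1.23²·654877/2125 = 466.242

t(2,10)=1.381 V=466.242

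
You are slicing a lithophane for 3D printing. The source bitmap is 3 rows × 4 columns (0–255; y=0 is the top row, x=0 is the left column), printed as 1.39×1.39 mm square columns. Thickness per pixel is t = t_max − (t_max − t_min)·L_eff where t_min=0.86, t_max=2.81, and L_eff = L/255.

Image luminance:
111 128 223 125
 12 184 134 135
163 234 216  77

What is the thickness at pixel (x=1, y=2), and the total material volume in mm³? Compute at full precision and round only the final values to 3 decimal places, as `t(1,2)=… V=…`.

t(1,2)=1.021 V=39.413

span = t_max - t_min = 2.81 - 0.86 = 1.950
L(1,2) = 234, L_eff = 234/255 = 0.917647
t(1,2) = 2.81 - 1.950·0.917647 = 1.021
Σt over all 3·4 pixels = 17339/850 ≈ 20.3988235
V = pitch²·Σt = 1.39²·17339/850 = 39.413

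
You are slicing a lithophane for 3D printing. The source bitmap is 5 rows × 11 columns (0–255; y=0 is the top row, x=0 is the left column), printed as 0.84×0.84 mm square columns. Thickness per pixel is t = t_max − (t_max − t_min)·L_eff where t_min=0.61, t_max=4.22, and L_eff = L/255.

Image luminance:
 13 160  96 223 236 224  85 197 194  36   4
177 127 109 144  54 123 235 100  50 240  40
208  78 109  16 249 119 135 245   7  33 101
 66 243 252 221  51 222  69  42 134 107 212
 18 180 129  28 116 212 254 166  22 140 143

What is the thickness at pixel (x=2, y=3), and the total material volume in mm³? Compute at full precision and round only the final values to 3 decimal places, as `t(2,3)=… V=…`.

t(2,3)=0.652 V=91.908

span = t_max - t_min = 4.22 - 0.61 = 3.610
L(2,3) = 252, L_eff = 252/255 = 0.988235
t(2,3) = 4.22 - 3.610·0.988235 = 0.652
Σt over all 5·11 pixels = 276793/2125 ≈ 130.2555294
V = pitch²·Σt = 0.84²·276793/2125 = 91.908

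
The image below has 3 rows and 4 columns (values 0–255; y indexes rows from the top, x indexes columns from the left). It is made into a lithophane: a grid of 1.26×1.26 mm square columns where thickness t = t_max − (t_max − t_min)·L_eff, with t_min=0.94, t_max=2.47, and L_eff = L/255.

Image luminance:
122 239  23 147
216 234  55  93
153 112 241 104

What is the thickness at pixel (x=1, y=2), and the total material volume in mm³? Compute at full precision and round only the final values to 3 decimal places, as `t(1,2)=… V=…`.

t(1,2)=1.798 V=30.491

span = t_max - t_min = 2.47 - 0.94 = 1.530
L(1,2) = 112, L_eff = 112/255 = 0.439216
t(1,2) = 2.47 - 1.530·0.439216 = 1.798
Σt over all 3·4 pixels = 19.206
V = pitch²·Σt = 1.26²·19.206 = 30.491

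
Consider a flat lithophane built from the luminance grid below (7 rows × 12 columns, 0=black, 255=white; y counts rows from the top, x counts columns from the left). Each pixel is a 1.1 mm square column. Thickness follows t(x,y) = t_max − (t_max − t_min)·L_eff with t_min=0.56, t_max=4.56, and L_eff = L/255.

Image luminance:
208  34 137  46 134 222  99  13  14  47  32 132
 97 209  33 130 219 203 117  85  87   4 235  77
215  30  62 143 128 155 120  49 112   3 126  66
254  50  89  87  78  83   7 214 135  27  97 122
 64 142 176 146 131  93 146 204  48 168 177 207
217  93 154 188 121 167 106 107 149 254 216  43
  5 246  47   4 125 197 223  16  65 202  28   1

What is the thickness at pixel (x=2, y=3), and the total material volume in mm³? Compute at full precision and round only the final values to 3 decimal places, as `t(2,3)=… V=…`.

t(2,3)=3.164 V=278.571

span = t_max - t_min = 4.56 - 0.56 = 4.000
L(2,3) = 89, L_eff = 89/255 = 0.349020
t(2,3) = 4.56 - 4.000·0.349020 = 3.164
Σt over all 7·12 pixels = 293536/1275 ≈ 230.2243137
V = pitch²·Σt = 1.1²·293536/1275 = 278.571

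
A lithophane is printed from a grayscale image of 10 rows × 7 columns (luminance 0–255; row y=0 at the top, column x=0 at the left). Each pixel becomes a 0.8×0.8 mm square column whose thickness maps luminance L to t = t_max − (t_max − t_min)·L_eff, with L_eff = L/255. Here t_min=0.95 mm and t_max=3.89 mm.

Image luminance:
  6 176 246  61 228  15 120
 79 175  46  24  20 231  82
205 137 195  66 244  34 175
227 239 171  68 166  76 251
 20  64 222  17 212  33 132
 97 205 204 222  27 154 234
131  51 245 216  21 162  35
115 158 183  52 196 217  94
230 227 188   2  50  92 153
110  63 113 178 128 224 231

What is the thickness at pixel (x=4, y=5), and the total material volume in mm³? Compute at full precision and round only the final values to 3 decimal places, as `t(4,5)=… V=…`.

span = t_max - t_min = 3.89 - 0.95 = 2.940
L(4,5) = 27, L_eff = 27/255 = 0.105882
t(4,5) = 3.89 - 2.940·0.105882 = 3.579
Σt over all 10·7 pixels = 346598/2125 ≈ 163.1049412
V = pitch²·Σt = 0.8²·346598/2125 = 104.387

t(4,5)=3.579 V=104.387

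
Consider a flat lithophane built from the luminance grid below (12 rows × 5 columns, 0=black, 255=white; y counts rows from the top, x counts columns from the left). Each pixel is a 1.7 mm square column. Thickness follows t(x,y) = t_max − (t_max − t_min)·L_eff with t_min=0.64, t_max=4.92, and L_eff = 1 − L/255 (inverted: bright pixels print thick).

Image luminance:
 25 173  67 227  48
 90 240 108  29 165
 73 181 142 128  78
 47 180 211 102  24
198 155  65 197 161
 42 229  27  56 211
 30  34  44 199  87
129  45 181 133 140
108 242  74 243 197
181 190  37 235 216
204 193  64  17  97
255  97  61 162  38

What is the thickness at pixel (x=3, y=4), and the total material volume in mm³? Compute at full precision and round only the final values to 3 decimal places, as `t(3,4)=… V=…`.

t(3,4)=3.947 V=480.209

span = t_max - t_min = 4.92 - 0.64 = 4.280
L(3,4) = 197, L_eff = 1 - 197/255 = 0.227451 (inverted)
t(3,4) = 4.92 - 4.280·0.227451 = 3.947
Σt over all 12·5 pixels = 1059284/6375 ≈ 166.1621961
V = pitch²·Σt = 1.7²·1059284/6375 = 480.209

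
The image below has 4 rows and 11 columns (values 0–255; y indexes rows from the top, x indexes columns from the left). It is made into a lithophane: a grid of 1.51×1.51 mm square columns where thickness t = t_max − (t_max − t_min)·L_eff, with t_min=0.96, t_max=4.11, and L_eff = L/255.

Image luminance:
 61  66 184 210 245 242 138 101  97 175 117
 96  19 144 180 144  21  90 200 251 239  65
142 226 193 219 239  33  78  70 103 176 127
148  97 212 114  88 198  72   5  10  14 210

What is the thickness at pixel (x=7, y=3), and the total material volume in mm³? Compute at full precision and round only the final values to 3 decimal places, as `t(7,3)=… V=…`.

t(7,3)=4.048 V=247.309

span = t_max - t_min = 4.11 - 0.96 = 3.150
L(7,3) = 5, L_eff = 5/255 = 0.019608
t(7,3) = 4.11 - 3.150·0.019608 = 4.048
Σt over all 4·11 pixels = 184389/1700 ≈ 108.4641176
V = pitch²·Σt = 1.51²·184389/1700 = 247.309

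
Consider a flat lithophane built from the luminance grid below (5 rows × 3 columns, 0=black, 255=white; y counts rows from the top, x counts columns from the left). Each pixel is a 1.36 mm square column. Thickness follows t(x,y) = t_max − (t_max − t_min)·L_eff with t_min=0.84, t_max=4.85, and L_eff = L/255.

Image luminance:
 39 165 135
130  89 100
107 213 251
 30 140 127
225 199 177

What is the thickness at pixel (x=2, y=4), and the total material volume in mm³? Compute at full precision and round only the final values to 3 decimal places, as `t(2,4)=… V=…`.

span = t_max - t_min = 4.85 - 0.84 = 4.010
L(2,4) = 177, L_eff = 177/255 = 0.694118
t(2,4) = 4.85 - 4.010·0.694118 = 2.067
Σt over all 5·3 pixels = 167033/4250 ≈ 39.3018824
V = pitch²·Σt = 1.36²·167033/4250 = 72.693

t(2,4)=2.067 V=72.693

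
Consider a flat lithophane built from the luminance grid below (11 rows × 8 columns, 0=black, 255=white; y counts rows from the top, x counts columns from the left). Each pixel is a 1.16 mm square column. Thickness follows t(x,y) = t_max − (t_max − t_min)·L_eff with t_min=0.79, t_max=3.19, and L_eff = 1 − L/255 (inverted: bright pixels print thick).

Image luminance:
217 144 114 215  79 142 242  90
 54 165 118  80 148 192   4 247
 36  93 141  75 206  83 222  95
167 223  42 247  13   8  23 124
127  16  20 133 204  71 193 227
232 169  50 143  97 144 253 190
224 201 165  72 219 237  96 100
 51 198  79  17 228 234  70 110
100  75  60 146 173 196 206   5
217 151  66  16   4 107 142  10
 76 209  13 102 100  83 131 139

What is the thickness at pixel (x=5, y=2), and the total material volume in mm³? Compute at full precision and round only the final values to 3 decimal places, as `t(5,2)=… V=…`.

span = t_max - t_min = 3.19 - 0.79 = 2.400
L(5,2) = 83, L_eff = 1 - 83/255 = 0.674510 (inverted)
t(5,2) = 3.19 - 2.400·0.674510 = 1.571
Σt over all 11·8 pixels = 14826/85 ≈ 174.4235294
V = pitch²·Σt = 1.16²·14826/85 = 234.704

t(5,2)=1.571 V=234.704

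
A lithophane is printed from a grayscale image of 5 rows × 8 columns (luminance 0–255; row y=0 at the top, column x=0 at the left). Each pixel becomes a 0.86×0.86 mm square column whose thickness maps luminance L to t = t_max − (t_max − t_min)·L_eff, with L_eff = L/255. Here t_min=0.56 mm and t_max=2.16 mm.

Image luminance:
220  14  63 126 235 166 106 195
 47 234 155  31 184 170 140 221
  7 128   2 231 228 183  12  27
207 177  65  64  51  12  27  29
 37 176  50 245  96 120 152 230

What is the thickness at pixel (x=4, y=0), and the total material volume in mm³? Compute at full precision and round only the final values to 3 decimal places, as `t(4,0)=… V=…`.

span = t_max - t_min = 2.16 - 0.56 = 1.600
L(4,0) = 235, L_eff = 235/255 = 0.921569
t(4,0) = 2.16 - 1.600·0.921569 = 0.685
Σt over all 5·8 pixels = 23752/425 ≈ 55.8870588
V = pitch²·Σt = 0.86²·23752/425 = 41.334

t(4,0)=0.685 V=41.334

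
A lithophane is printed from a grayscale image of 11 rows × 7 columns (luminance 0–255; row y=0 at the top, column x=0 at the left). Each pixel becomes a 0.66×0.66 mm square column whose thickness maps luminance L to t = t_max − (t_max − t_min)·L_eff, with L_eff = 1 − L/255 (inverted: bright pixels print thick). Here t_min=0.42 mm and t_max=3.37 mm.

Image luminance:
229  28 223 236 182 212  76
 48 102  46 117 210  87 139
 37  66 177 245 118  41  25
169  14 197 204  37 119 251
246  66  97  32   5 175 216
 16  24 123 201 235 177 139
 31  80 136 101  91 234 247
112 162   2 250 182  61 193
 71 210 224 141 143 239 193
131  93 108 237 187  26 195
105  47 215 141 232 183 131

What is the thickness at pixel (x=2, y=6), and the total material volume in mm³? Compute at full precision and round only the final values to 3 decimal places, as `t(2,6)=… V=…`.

span = t_max - t_min = 3.37 - 0.42 = 2.950
L(2,6) = 136, L_eff = 1 - 136/255 = 0.466667 (inverted)
t(2,6) = 3.37 - 2.950·0.466667 = 1.993
Σt over all 11·7 pixels = 261891/1700 ≈ 154.0535294
V = pitch²·Σt = 0.66²·261891/1700 = 67.106

t(2,6)=1.993 V=67.106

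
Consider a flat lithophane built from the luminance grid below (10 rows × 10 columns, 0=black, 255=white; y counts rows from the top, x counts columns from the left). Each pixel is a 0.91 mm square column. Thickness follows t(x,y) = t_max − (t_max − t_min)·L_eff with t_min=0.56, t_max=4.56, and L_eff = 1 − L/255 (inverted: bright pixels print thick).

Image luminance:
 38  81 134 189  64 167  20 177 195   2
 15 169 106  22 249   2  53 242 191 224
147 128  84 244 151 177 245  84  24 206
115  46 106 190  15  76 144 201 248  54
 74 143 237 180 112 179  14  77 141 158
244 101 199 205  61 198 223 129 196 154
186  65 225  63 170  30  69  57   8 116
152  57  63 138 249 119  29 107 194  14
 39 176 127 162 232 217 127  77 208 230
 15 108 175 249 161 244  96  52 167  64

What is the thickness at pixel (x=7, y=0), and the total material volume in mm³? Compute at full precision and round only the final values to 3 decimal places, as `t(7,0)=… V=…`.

span = t_max - t_min = 4.56 - 0.56 = 4.000
L(7,0) = 177, L_eff = 1 - 177/255 = 0.305882 (inverted)
t(7,0) = 4.56 - 4.000·0.305882 = 3.336
Σt over all 10·10 pixels = 66628/255 ≈ 261.2862745
V = pitch²·Σt = 0.91²·66628/255 = 216.371

t(7,0)=3.336 V=216.371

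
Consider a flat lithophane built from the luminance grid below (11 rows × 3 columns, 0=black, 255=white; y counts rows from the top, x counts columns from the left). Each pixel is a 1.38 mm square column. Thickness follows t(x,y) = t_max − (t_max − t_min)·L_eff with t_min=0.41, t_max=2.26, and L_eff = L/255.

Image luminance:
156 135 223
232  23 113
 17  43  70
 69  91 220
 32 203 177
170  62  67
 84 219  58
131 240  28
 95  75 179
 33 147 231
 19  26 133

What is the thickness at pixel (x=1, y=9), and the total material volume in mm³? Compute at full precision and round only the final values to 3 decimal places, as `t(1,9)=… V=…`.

span = t_max - t_min = 2.26 - 0.41 = 1.850
L(1,9) = 147, L_eff = 147/255 = 0.576471
t(1,9) = 2.26 - 1.850·0.576471 = 1.194
Σt over all 11·3 pixels = 79907/1700 ≈ 47.0041176
V = pitch²·Σt = 1.38²·79907/1700 = 89.515

t(1,9)=1.194 V=89.515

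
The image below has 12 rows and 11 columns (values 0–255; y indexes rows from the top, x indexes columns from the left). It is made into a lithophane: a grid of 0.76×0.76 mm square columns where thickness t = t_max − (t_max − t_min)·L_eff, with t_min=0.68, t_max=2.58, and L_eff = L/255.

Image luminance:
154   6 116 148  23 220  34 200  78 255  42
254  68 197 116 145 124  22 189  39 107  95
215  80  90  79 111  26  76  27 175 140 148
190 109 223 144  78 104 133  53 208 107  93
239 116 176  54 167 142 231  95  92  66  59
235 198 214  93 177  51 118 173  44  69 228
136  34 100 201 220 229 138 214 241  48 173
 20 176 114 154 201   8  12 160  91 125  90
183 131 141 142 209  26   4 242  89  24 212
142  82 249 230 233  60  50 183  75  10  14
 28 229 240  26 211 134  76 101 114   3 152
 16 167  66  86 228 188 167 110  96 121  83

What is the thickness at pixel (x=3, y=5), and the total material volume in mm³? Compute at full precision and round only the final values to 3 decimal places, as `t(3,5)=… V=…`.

t(3,5)=1.887 V=125.542

span = t_max - t_min = 2.58 - 0.68 = 1.900
L(3,5) = 93, L_eff = 93/255 = 0.364706
t(3,5) = 2.58 - 1.900·0.364706 = 1.887
Σt over all 12·11 pixels = 92374/425 ≈ 217.3505882
V = pitch²·Σt = 0.76²·92374/425 = 125.542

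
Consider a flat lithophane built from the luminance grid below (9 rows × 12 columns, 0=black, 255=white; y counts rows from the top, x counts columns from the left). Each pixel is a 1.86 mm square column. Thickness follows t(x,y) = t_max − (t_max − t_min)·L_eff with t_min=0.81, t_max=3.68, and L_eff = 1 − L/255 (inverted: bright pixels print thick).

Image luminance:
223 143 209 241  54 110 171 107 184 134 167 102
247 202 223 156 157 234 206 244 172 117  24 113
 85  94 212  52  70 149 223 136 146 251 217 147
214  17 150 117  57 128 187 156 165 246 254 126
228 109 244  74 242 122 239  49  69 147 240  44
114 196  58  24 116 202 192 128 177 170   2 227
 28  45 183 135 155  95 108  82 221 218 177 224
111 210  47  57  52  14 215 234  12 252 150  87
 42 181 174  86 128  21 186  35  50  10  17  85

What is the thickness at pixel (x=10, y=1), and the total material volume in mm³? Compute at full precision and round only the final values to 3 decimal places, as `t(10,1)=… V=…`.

t(10,1)=1.080 V=889.784

span = t_max - t_min = 3.68 - 0.81 = 2.870
L(10,1) = 24, L_eff = 1 - 24/255 = 0.905882 (inverted)
t(10,1) = 3.68 - 2.870·0.905882 = 1.080
Σt over all 9·12 pixels = 385789/1500 ≈ 257.1926667
V = pitch²·Σt = 1.86²·385789/1500 = 889.784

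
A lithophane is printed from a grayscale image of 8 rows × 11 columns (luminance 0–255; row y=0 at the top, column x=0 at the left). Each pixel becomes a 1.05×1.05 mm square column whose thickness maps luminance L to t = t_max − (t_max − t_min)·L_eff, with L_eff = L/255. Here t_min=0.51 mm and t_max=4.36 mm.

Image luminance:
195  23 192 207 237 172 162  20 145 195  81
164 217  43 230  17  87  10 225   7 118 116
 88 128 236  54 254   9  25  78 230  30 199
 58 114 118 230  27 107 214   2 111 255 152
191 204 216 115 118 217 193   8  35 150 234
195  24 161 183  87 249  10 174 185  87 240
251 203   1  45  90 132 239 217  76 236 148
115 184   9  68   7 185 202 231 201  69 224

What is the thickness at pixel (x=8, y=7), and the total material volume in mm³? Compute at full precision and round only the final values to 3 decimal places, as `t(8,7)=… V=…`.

span = t_max - t_min = 4.36 - 0.51 = 3.850
L(8,7) = 201, L_eff = 201/255 = 0.788235
t(8,7) = 4.36 - 3.850·0.788235 = 1.325
Σt over all 8·11 pixels = 344487/1700 ≈ 202.6394118
V = pitch²·Σt = 1.05²·344487/1700 = 223.410

t(8,7)=1.325 V=223.410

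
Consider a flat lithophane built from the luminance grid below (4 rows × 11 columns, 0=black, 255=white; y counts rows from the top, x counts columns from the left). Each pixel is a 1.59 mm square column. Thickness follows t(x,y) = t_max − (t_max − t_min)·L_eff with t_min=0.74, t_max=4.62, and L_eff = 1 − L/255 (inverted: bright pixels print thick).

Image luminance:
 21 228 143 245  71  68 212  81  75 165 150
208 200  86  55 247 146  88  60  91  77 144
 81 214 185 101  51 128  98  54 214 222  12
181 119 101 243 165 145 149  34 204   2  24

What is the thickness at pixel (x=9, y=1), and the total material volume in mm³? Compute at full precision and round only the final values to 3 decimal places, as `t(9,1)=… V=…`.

t(9,1)=1.912 V=297.267

span = t_max - t_min = 4.62 - 0.74 = 3.880
L(9,1) = 77, L_eff = 1 - 77/255 = 0.698039 (inverted)
t(9,1) = 4.62 - 3.880·0.698039 = 1.912
Σt over all 4·11 pixels = 749606/6375 ≈ 117.5852549
V = pitch²·Σt = 1.59²·749606/6375 = 297.267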